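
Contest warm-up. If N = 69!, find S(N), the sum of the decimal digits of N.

351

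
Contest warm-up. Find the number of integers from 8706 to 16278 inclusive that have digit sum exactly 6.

56

The integers in [8706, 16278] that have digit sum exactly 6: 10005, 10014, 10023, 10032, 10041, 10050, …, 14100, 15000.
56 qualify.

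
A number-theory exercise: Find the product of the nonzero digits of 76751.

7×6×7×5×1 = 1470

1470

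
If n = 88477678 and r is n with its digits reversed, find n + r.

176155166

Reverse of 88477678 is 87677488.
88477678 + 87677488 = 176155166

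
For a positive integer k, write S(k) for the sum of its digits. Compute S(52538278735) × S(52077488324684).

S(52538278735) = 5+2+5+3+8+2+7+8+7+3+5 = 55.
S(52077488324684) = 5+2+0+7+7+4+8+8+3+2+4+6+8+4 = 68.
55 · 68 = 3740.

3740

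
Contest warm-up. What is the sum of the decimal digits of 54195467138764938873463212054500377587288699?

5+4+1+9+5+4+6+7+1+3+8+7+6+4+9+3+8+8+7+3+4+6+3+2+1+2+0+5+4+5+0+0+3+7+7+5+8+7+2+8+8+6+9+9 = 219

219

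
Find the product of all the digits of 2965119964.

1049760

2×9×6×5×1×1×9×9×6×4 = 1049760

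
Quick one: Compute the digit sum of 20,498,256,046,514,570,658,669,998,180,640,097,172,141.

185

2+0+4+9+8+2+5+6+0+4+6+5+1+4+5+7+0+6+5+8+6+6+9+9+9+8+1+8+0+6+4+0+0+9+7+1+7+2+1+4+1 = 185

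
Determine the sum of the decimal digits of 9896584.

49

9+8+9+6+5+8+4 = 49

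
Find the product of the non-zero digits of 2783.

336

2×7×8×3 = 336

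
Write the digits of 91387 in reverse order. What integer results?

Reversing 91387 gives 78319.

78319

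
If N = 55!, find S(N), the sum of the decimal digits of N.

279

55! = 12696403353658275925965100847566516959580321051449436762275840000000000000
Sum of its 74 digits: 279.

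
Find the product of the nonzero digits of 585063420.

28800

5×8×5×6×3×4×2 = 28800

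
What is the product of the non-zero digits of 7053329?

5670

7×5×3×3×2×9 = 5670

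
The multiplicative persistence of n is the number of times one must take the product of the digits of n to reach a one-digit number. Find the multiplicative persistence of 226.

226 → 24 → 8 (2 steps)

2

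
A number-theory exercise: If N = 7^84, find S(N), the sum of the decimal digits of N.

7^84 = 97327453648743672783790144527749033795901408624680013074608083129650401
Sum of its 71 digits: 307.

307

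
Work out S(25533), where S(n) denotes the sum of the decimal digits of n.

2+5+5+3+3 = 18

18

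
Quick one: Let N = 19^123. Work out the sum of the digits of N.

784

19^123 = 19350532343726363498203868587973908444377931967947296665887049669756218229844943313694996181320541690515481560138616867339439539926138548341491862532409969259
Sum of its 158 digits: 784.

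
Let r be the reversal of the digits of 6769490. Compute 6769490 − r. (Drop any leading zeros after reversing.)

5819814

Reverse of 6769490 is 949676.
6769490 − 949676 = 5819814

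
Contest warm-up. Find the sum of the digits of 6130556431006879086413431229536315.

130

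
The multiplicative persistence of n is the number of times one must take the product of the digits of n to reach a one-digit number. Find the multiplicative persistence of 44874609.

44874609 → 0 (1 step)

1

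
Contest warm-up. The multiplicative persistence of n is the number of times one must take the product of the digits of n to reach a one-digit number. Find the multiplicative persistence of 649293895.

2

649293895 → 4199040 → 0 (2 steps)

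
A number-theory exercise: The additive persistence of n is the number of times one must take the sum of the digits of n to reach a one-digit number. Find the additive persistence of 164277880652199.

164277880652199 → 75 → 12 → 3 (3 steps)

3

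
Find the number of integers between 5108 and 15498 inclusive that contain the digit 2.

The integers in [5108, 15498] that contain the digit 2: 5112, 5120, 5121, 5122, 5123, 5124, …, 15482, 15492.
3595 qualify.

3595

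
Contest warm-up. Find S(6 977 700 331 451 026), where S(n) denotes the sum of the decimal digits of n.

6+9+7+7+7+0+0+3+3+1+4+5+1+0+2+6 = 61

61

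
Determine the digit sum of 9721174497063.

9+7+2+1+1+7+4+4+9+7+0+6+3 = 60

60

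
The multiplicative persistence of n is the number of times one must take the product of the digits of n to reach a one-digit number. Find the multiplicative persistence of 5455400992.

1

5455400992 → 0 (1 step)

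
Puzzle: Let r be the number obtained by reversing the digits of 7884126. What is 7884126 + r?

Reverse of 7884126 is 6214887.
7884126 + 6214887 = 14099013

14099013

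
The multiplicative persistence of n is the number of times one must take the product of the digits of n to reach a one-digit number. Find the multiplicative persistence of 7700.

1

7700 → 0 (1 step)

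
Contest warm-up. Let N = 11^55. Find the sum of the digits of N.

11^55 = 1890591424712781041871514584574319778449301246603238034051
Sum of its 58 digits: 236.

236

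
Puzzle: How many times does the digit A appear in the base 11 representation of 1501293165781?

1

1501293165781 in base 11 is 529770942A42.
The digit A appears 1 time.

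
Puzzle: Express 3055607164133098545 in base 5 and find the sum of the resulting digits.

45

3055607164133098545 in base 5 is 201113014020234121033123140.
Digit sum: 2+0+1+1+1+3+0+1+4+0+2+0+2+3+4+1+2+1+0+3+3+1+2+3+1+4+0 = 45.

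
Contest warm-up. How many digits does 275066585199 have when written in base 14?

10

275066585199 in base 14 is D45596C8C7, which has 10 digits.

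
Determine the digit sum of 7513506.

7+5+1+3+5+0+6 = 27

27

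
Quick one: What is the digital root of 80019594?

9

8+0+0+1+9+5+9+4 = 36
3+6 = 9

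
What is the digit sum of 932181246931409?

62

9+3+2+1+8+1+2+4+6+9+3+1+4+0+9 = 62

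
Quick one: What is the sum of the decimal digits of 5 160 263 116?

5+1+6+0+2+6+3+1+1+6 = 31

31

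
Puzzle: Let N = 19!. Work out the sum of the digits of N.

19! = 121645100408832000
Sum of its 18 digits: 45.

45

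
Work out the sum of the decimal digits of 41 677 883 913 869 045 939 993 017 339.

154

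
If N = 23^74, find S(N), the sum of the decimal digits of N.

23^74 = 58594906461125421587550609955067038523387216894524456953434518084355933493745392400859823927136880209
Sum of its 101 digits: 466.

466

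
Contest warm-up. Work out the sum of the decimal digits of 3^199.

423

3^199 = 88537996291958256446260440678593208943077817551131498658191653913030830300434060998128233014667
Sum of its 95 digits: 423.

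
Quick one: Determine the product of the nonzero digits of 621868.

4608

6×2×1×8×6×8 = 4608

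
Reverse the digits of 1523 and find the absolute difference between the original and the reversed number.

1728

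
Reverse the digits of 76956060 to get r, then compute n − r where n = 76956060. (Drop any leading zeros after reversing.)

70890093

Reverse of 76956060 is 6065967.
76956060 − 6065967 = 70890093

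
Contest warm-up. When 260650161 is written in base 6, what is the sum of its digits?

31

260650161 in base 6 is 41510345413.
Digit sum: 4+1+5+1+0+3+4+5+4+1+3 = 31.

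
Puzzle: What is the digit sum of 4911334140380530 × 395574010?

91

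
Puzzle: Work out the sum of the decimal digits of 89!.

89! = 16507955160908461081216919262453619309839666236496541854913520707833171034378509739399912570787600662729080382999756800000000000000000000
Sum of its 137 digits: 549.

549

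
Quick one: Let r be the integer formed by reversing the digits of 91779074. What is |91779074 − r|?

44681355

Reverse of 91779074 is 47097719.
|91779074 − 47097719| = 44681355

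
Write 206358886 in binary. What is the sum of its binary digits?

206358886 in base 2 is 1100010011001100100101100110.
Digit sum: 1+1+0+0+0+1+0+0+1+1+0+0+1+1+0+0+1+0+0+1+0+1+1+0+0+1+1+0 = 13.

13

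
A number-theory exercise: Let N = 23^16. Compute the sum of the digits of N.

23^16 = 6132610415680998648961
Sum of its 22 digits: 103.

103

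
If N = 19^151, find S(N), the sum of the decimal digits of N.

19^151 = 12353605938418008854620479769900388777940003795584514105288514340940113460963690793226426629221452312944554085990661282837486662264820108464118115018156037063238031190080425130760696243299273019
Sum of its 194 digits: 802.

802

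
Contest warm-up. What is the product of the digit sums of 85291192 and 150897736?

S(85291192) = 8+5+2+9+1+1+9+2 = 37.
S(150897736) = 1+5+0+8+9+7+7+3+6 = 46.
37 · 46 = 1702.

1702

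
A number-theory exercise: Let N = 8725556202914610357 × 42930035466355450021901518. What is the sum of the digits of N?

195

8725556202914610357 × 42930035466355450021901518 = 374588437254802014339009845851541641196821926
Sum of its 45 digits: 195.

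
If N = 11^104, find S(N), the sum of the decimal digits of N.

11^104 = 2017619452673378577656765745365643720412860730997631870476975778411011384530553366980802376202290285695900641
Sum of its 109 digits: 490.

490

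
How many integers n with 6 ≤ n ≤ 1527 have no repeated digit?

The integers in [6, 1527] that have no repeated digit: 6, 7, 8, 9, 10, 12, …, 1526, 1527.
969 qualify.

969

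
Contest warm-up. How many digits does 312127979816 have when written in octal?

312127979816 in base 8 is 4425421600450, which has 13 digits.

13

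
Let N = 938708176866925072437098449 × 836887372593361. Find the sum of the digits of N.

193

938708176866925072437098449 × 836887372593361 = 785593019770064940126728484195235200797089
Sum of its 42 digits: 193.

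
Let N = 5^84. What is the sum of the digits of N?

280

5^84 = 51698788284564229679463043254372678347863256931304931640625
Sum of its 59 digits: 280.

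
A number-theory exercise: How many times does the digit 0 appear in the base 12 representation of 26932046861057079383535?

26932046861057079383535 in base 12 is 70371924A531BB52AA093.
The digit 0 appears 2 times.

2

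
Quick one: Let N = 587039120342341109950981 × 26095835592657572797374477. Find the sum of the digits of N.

587039120342341109950981 × 26095835592657572797374477 = 15319276370912057318195360844982741980894970511937
Sum of its 50 digits: 231.

231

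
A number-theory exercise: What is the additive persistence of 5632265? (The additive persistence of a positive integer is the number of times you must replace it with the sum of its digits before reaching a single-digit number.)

3

5632265 → 29 → 11 → 2 (3 steps)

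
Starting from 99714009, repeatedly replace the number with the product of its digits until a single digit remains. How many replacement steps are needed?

99714009 → 0 (1 step)

1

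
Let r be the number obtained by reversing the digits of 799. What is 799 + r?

Reverse of 799 is 997.
799 + 997 = 1796

1796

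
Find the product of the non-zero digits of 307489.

3×7×4×8×9 = 6048

6048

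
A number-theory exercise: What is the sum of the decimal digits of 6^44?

6^44 = 17324272922341479351919144385642496
Sum of its 35 digits: 153.

153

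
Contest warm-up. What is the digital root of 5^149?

The digital root of n equals n mod 9 (or 9 when 9 | n), so we need 5^149 mod 9.
5^149 ≡ 2 (mod 9), so the digital root is 2.

2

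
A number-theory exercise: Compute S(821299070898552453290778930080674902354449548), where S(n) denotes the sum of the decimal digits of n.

8+2+1+2+9+9+0+7+0+8+9+8+5+5+2+4+5+3+2+9+0+7+7+8+9+3+0+0+8+0+6+7+4+9+0+2+3+5+4+4+4+9+5+4+8 = 214

214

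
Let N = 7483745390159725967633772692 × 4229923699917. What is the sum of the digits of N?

225

7483745390159725967633772692 × 4229923699917 = 31655671989981220788616270774989997266564
Sum of its 41 digits: 225.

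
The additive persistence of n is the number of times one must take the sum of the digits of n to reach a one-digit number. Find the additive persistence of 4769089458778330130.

4769089458778330130 → 92 → 11 → 2 (3 steps)

3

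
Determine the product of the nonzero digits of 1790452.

1×7×9×4×5×2 = 2520

2520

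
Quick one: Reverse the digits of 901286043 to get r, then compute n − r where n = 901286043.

560603934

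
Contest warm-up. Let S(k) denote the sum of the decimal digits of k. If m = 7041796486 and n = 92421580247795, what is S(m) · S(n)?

S(7041796486) = 7+0+4+1+7+9+6+4+8+6 = 52.
S(92421580247795) = 9+2+4+2+1+5+8+0+2+4+7+7+9+5 = 65.
52 · 65 = 3380.

3380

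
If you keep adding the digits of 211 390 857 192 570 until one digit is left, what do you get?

6

2+1+1+3+9+0+8+5+7+1+9+2+5+7+0 = 60
6+0 = 6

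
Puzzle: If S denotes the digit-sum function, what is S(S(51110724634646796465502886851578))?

6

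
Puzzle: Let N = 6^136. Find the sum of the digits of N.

6^136 = 6738605811544832916404944710839227866895803064850951683710862125118065920077148776367390663479029248557056
Sum of its 106 digits: 486.

486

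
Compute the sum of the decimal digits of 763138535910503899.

85

7+6+3+1+3+8+5+3+5+9+1+0+5+0+3+8+9+9 = 85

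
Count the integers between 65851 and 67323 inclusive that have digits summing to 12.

The integers in [65851, 67323] that have digits summing to 12: 66000.
1 qualifies.

1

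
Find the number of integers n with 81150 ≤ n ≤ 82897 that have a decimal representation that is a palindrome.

17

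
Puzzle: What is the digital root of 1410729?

6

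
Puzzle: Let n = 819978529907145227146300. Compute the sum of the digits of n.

109

8+1+9+9+7+8+5+2+9+9+0+7+1+4+5+2+2+7+1+4+6+3+0+0 = 109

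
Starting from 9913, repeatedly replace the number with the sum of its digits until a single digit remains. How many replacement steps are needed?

2

9913 → 22 → 4 (2 steps)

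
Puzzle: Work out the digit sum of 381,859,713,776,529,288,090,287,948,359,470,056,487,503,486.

3+8+1+8+5+9+7+1+3+7+7+6+5+2+9+2+8+8+0+9+0+2+8+7+9+4+8+3+5+9+4+7+0+0+5+6+4+8+7+5+0+3+4+8+6 = 230

230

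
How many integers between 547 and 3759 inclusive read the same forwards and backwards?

The integers in [547, 3759] that read the same forwards and backwards: 555, 565, 575, 585, 595, 606, …, 3553, 3663.
72 qualify.

72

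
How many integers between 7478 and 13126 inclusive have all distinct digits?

The integers in [7478, 13126] that have all distinct digits: 7480, 7481, 7482, 7483, 7485, 7486, …, 13097, 13098.
1960 qualify.

1960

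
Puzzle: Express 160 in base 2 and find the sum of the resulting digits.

2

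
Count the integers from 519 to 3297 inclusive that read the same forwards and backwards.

71

The integers in [519, 3297] that read the same forwards and backwards: 525, 535, 545, 555, 565, 575, …, 3113, 3223.
71 qualify.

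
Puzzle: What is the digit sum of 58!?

58! = 2350561331282878571829474910515074683828862318181142924420699914240000000000000
Sum of its 79 digits: 288.

288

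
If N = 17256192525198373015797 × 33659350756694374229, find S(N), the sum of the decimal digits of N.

17256192525198373015797 × 33659350756694374229 = 580832236930699661199396935227430446695513
Sum of its 42 digits: 201.

201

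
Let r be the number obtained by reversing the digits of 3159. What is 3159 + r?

12672

Reverse of 3159 is 9513.
3159 + 9513 = 12672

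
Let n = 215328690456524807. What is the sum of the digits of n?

77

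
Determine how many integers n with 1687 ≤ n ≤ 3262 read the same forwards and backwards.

16

The integers in [1687, 3262] that read the same forwards and backwards: 1771, 1881, 1991, 2002, 2112, 2222, …, 3113, 3223.
16 qualify.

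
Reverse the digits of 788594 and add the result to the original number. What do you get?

1284481

Reverse of 788594 is 495887.
788594 + 495887 = 1284481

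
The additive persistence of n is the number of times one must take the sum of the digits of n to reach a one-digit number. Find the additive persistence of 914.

914 → 14 → 5 (2 steps)

2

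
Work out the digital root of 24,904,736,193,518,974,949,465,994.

2+4+9+0+4+7+3+6+1+9+3+5+1+8+9+7+4+9+4+9+4+6+5+9+9+4 = 141
1+4+1 = 6

6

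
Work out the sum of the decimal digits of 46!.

46! = 5502622159812088949850305428800254892961651752960000000000
Sum of its 58 digits: 216.

216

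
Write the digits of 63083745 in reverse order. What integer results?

Reversing 63083745 gives 54738036.

54738036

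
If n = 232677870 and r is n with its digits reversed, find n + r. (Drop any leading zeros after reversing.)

Reverse of 232677870 is 78776232.
232677870 + 78776232 = 311454102

311454102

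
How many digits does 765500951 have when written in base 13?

8

765500951 in base 13 is C2794157, which has 8 digits.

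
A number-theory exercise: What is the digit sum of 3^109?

3^109 = 10144175740568179028790664417176723510595582355545683
Sum of its 53 digits: 234.

234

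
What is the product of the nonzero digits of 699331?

6×9×9×3×3×1 = 4374

4374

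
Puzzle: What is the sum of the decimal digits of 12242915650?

1+2+2+4+2+9+1+5+6+5+0 = 37

37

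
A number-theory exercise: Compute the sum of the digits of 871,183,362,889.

8+7+1+1+8+3+3+6+2+8+8+9 = 64

64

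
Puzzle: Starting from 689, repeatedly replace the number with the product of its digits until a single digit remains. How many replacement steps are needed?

3

689 → 432 → 24 → 8 (3 steps)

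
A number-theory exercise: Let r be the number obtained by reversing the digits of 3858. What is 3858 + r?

12441

Reverse of 3858 is 8583.
3858 + 8583 = 12441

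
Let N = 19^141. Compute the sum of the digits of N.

19^141 = 2014919659806256471045615114544479970246368736872251476478186901492668985989081431557782038587365554877916282895823603270828582736173554565525729860200062007781655836352400848934819
Sum of its 181 digits: 856.

856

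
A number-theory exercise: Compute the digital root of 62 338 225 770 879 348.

3

6+2+3+3+8+2+2+5+7+7+0+8+7+9+3+4+8 = 84
8+4 = 12
1+2 = 3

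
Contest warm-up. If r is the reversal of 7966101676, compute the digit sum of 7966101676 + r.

44

Reversal of 7966101676 is 6761016697; 7966101676 + 6761016697 = 14727118373.
Digit sum of 14727118373: 1+4+7+2+7+1+1+8+3+7+3 = 44.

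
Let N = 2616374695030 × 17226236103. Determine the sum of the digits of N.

78

2616374695030 × 17226236103 = 45070288230501400668090
Sum of its 23 digits: 78.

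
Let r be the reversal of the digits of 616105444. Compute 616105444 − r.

171603828

Reverse of 616105444 is 444501616.
616105444 − 444501616 = 171603828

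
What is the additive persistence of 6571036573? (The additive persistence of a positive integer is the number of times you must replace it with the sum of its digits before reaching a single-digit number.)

2

6571036573 → 43 → 7 (2 steps)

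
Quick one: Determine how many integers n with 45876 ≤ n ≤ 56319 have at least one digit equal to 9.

3610

The integers in [45876, 56319] that have at least one digit equal to 9: 45879, 45889, 45890, 45891, 45892, 45893, …, 56309, 56319.
3610 qualify.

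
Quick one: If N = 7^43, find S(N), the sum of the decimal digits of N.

7^43 = 2183814375991796599109312252753832343
Sum of its 37 digits: 169.

169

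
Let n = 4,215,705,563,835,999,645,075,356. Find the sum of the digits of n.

122

4+2+1+5+7+0+5+5+6+3+8+3+5+9+9+9+6+4+5+0+7+5+3+5+6 = 122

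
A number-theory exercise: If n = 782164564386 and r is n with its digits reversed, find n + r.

1465630025673

Reverse of 782164564386 is 683465461287.
782164564386 + 683465461287 = 1465630025673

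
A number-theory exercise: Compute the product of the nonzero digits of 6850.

240

6×8×5 = 240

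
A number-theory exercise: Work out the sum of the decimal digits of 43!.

180

43! = 60415263063373835637355132068513997507264512000000000
Sum of its 53 digits: 180.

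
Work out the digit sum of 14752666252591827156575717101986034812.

165

1+4+7+5+2+6+6+6+2+5+2+5+9+1+8+2+7+1+5+6+5+7+5+7+1+7+1+0+1+9+8+6+0+3+4+8+1+2 = 165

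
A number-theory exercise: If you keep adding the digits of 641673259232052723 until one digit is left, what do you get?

6

6+4+1+6+7+3+2+5+9+2+3+2+0+5+2+7+2+3 = 69
6+9 = 15
1+5 = 6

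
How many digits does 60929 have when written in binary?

60929 in base 2 is 1110111000000001, which has 16 digits.

16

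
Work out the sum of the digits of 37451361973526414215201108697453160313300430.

3+7+4+5+1+3+6+1+9+7+3+5+2+6+4+1+4+2+1+5+2+0+1+1+0+8+6+9+7+4+5+3+1+6+0+3+1+3+3+0+0+4+3+0 = 149

149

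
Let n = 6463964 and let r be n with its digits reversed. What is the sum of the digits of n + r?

Reversal of 6463964 is 4693646; 6463964 + 4693646 = 11157610.
Digit sum of 11157610: 1+1+1+5+7+6+1+0 = 22.

22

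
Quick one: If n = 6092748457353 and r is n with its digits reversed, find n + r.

Reverse of 6092748457353 is 3537548472906.
6092748457353 + 3537548472906 = 9630296930259

9630296930259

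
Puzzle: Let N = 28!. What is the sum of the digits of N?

90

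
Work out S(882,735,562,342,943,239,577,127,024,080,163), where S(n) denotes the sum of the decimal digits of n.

8+8+2+7+3+5+5+6+2+3+4+2+9+4+3+2+3+9+5+7+7+1+2+7+0+2+4+0+8+0+1+6+3 = 138

138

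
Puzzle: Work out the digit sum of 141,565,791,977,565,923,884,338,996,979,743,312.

195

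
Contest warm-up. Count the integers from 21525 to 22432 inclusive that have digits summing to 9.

21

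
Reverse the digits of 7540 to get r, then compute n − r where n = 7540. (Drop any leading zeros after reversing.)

Reverse of 7540 is 457.
7540 − 457 = 7083

7083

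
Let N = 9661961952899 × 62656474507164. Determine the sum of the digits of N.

9661961952899 × 62656474507164 = 605384472791004690006068436
Sum of its 27 digits: 108.

108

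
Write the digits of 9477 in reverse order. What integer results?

7749

Reversing 9477 gives 7749.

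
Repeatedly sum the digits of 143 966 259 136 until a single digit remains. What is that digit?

1

1+4+3+9+6+6+2+5+9+1+3+6 = 55
5+5 = 10
1+0 = 1
(Equivalently, 143 966 259 136 mod 9 = 1.)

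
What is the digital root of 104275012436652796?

1+0+4+2+7+5+0+1+2+4+3+6+6+5+2+7+9+6 = 70
7+0 = 7
(Equivalently, 104275012436652796 mod 9 = 7.)

7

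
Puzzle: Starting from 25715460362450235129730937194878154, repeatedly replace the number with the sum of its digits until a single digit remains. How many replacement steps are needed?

3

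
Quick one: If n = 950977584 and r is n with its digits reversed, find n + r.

1436756643

Reverse of 950977584 is 485779059.
950977584 + 485779059 = 1436756643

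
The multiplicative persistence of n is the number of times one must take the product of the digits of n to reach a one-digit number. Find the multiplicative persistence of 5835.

2

5835 → 600 → 0 (2 steps)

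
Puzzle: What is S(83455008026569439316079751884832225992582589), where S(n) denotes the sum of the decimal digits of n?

215

8+3+4+5+5+0+0+8+0+2+6+5+6+9+4+3+9+3+1+6+0+7+9+7+5+1+8+8+4+8+3+2+2+2+5+9+9+2+5+8+2+5+8+9 = 215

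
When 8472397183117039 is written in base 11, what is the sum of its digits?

8472397183117039 in base 11 is 2034626515A26737.
Digit sum: 2+0+3+4+6+2+6+5+1+5+10+2+6+7+3+7 = 69.

69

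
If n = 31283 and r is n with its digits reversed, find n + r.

69496

Reverse of 31283 is 38213.
31283 + 38213 = 69496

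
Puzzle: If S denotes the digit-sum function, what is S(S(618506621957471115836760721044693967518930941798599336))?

10

First digit sum: 262.
2+6+2 = 10.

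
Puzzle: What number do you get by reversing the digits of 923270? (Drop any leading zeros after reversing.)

72329

Reversing 923270 gives 72329.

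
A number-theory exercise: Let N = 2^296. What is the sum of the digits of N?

2^296 = 127314748520905380391777855525586135065716774604121015664758778084648831235208544136462336
Sum of its 90 digits: 391.

391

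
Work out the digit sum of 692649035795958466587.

123

6+9+2+6+4+9+0+3+5+7+9+5+9+5+8+4+6+6+5+8+7 = 123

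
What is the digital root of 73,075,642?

7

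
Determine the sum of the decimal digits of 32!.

32! = 263130836933693530167218012160000000
Sum of its 36 digits: 108.

108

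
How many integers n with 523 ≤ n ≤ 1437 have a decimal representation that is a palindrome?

The integers in [523, 1437] that have a decimal representation that is a palindrome: 525, 535, 545, 555, 565, 575, …, 1221, 1331.
52 qualify.

52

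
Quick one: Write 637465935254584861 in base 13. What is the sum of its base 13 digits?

121

637465935254584861 in base 13 is C5B93BC9B1868609.
Digit sum: 12+5+11+9+3+11+12+9+11+1+8+6+8+6+0+9 = 121.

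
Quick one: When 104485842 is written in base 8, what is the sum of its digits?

34

104485842 in base 8 is 616451722.
Digit sum: 6+1+6+4+5+1+7+2+2 = 34.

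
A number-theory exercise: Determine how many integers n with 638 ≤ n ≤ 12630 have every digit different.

5305

The integers in [638, 12630] that have every digit different: 638, 639, 640, 641, 642, 643, …, 12609, 12630.
5305 qualify.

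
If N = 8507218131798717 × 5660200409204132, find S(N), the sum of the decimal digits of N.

8507218131798717 × 5660200409204132 = 48152559550795909320755588698644
Sum of its 32 digits: 168.

168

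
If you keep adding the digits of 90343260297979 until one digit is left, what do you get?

7

9+0+3+4+3+2+6+0+2+9+7+9+7+9 = 70
7+0 = 7
(Equivalently, 90343260297979 mod 9 = 7.)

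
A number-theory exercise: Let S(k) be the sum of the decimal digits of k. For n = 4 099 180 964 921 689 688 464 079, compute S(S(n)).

11

First digit sum: 137.
1+3+7 = 11.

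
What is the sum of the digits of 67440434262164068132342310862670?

115

6+7+4+4+0+4+3+4+2+6+2+1+6+4+0+6+8+1+3+2+3+4+2+3+1+0+8+6+2+6+7+0 = 115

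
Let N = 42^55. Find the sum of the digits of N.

387

42^55 = 189981351074408073951701600114073766275751709344935895421845768145404585904922034352160768
Sum of its 90 digits: 387.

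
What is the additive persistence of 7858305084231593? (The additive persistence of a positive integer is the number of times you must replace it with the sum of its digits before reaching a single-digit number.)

2

7858305084231593 → 71 → 8 (2 steps)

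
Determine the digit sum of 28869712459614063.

2+8+8+6+9+7+1+2+4+5+9+6+1+4+0+6+3 = 81

81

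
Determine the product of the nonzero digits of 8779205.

8×7×7×9×2×5 = 35280

35280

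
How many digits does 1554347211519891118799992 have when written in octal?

27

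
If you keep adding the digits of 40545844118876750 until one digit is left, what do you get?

5

4+0+5+4+5+8+4+4+1+1+8+8+7+6+7+5+0 = 77
7+7 = 14
1+4 = 5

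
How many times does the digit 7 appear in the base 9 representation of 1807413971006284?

3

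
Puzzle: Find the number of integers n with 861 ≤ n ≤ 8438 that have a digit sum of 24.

The integers in [861, 8438] that have a digit sum of 24: 879, 888, 897, 969, 978, 987, …, 8385, 8394.
288 qualify.

288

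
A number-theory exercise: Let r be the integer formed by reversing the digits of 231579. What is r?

Reversing 231579 gives 975132.

975132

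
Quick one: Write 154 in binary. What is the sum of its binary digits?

4

154 in base 2 is 10011010.
Digit sum: 1+0+0+1+1+0+1+0 = 4.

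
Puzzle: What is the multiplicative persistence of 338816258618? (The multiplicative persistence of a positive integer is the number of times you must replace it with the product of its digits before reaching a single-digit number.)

2

338816258618 → 13271040 → 0 (2 steps)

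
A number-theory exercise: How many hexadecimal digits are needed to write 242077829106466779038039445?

242077829106466779038039445 in base 16 is C83DF96950DFE3E7E53D95, which has 22 digits.

22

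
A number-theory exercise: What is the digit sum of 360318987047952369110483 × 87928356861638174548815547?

221

360318987047952369110483 × 87928356861638174548815547 = 31682256477176339237465944286486471061357631079201
Sum of its 50 digits: 221.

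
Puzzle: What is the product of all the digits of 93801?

0

9×3×8×0×1 = 0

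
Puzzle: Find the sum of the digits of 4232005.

16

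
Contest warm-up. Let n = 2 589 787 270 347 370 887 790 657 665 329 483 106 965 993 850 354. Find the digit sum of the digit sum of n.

First digit sum: 255.
2+5+5 = 12.

12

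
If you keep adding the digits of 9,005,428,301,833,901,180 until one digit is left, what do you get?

2

9+0+0+5+4+2+8+3+0+1+8+3+3+9+0+1+1+8+0 = 65
6+5 = 11
1+1 = 2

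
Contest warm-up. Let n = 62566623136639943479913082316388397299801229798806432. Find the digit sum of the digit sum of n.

First digit sum: 260.
2+6+0 = 8.

8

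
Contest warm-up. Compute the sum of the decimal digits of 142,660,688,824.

55

1+4+2+6+6+0+6+8+8+8+2+4 = 55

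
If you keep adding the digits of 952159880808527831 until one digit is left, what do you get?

9+5+2+1+5+9+8+8+0+8+0+8+5+2+7+8+3+1 = 89
8+9 = 17
1+7 = 8
(Equivalently, 952159880808527831 mod 9 = 8.)

8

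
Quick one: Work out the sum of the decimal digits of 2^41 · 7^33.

194

2^41 · 7^33 = 17000634978163130838478388786447110897664
Sum of its 41 digits: 194.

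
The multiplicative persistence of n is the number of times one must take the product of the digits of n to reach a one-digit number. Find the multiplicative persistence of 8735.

2

8735 → 840 → 0 (2 steps)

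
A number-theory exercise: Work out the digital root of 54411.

6

5+4+4+1+1 = 15
1+5 = 6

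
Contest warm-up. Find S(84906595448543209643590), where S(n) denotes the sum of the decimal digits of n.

112

8+4+9+0+6+5+9+5+4+4+8+5+4+3+2+0+9+6+4+3+5+9+0 = 112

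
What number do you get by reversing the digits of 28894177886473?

37468877149882

Reversing 28894177886473 gives 37468877149882.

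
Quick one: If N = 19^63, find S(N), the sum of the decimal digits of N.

370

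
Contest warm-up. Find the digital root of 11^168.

1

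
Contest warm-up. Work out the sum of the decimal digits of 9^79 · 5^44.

9^79 · 5^44 = 13798708382156906221547170808125779800022030551968853337720161580277648804946011296124197542667388916015625
Sum of its 107 digits: 459.

459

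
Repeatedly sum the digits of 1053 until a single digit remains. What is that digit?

9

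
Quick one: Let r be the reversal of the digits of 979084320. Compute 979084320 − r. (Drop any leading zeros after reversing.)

955603341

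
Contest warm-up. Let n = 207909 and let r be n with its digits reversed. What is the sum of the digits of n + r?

18

Reversal of 207909 is 909702; 207909 + 909702 = 1117611.
Digit sum of 1117611: 1+1+1+7+6+1+1 = 18.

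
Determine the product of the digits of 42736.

1008

4×2×7×3×6 = 1008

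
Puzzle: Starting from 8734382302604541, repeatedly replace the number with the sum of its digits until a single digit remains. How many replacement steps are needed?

8734382302604541 → 60 → 6 (2 steps)

2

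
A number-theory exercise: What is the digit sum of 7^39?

136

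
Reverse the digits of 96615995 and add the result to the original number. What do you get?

156567664

Reverse of 96615995 is 59951669.
96615995 + 59951669 = 156567664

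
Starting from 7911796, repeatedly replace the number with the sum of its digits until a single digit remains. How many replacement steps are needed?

2

7911796 → 40 → 4 (2 steps)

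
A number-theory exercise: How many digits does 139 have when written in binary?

139 in base 2 is 10001011, which has 8 digits.

8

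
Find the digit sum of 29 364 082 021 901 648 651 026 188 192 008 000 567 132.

146

2+9+3+6+4+0+8+2+0+2+1+9+0+1+6+4+8+6+5+1+0+2+6+1+8+8+1+9+2+0+0+8+0+0+0+5+6+7+1+3+2 = 146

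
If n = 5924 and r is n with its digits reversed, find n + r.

10219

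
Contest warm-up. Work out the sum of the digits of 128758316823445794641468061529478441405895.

198

1+2+8+7+5+8+3+1+6+8+2+3+4+4+5+7+9+4+6+4+1+4+6+8+0+6+1+5+2+9+4+7+8+4+4+1+4+0+5+8+9+5 = 198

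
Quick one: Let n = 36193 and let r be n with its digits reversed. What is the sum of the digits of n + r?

Reversal of 36193 is 39163; 36193 + 39163 = 75356.
Digit sum of 75356: 7+5+3+5+6 = 26.

26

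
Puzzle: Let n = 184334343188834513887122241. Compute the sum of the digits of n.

109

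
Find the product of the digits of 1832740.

0

1×8×3×2×7×4×0 = 0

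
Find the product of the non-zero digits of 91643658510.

9×1×6×4×3×6×5×8×5×1 = 777600

777600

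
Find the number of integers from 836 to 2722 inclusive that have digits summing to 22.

54

The integers in [836, 2722] that have digits summing to 22: 859, 868, 877, 886, 895, 949, …, 2686, 2695.
54 qualify.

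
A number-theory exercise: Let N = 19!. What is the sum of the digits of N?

19! = 121645100408832000
Sum of its 18 digits: 45.

45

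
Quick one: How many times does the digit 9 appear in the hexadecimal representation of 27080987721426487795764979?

27080987721426487795764979 in base 16 is 16669F4939571D6C2BCEF3.
The digit 9 appears 3 times.

3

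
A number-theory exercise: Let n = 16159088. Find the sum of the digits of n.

38

1+6+1+5+9+0+8+8 = 38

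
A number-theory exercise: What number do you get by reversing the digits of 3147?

Reversing 3147 gives 7413.

7413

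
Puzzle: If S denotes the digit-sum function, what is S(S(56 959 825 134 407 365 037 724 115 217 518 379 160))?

9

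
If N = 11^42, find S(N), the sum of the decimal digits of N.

190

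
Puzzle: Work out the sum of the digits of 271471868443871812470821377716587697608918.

209

2+7+1+4+7+1+8+6+8+4+4+3+8+7+1+8+1+2+4+7+0+8+2+1+3+7+7+7+1+6+5+8+7+6+9+7+6+0+8+9+1+8 = 209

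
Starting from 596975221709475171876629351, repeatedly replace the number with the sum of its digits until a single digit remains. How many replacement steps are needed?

2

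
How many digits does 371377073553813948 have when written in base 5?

26

371377073553813948 in base 5 is 11103404113433114234021243, which has 26 digits.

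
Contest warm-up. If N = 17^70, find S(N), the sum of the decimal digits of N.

17^70 = 135339477809375189196269966442606354579517491067897297908852122160627808970089901175649
Sum of its 87 digits: 433.

433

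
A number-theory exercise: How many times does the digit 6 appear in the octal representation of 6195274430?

3

6195274430 in base 8 is 56121061276.
The digit 6 appears 3 times.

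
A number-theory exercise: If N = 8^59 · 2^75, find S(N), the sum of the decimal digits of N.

8^59 · 2^75 = 7237005577332262213973186563042994240829374041602535252466099000494570602496
Sum of its 76 digits: 307.

307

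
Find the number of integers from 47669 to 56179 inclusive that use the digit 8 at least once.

The integers in [47669, 56179] that use the digit 8 at least once: 47678, 47680, 47681, 47682, 47683, 47684, …, 56168, 56178.
3074 qualify.

3074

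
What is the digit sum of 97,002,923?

9+7+0+0+2+9+2+3 = 32

32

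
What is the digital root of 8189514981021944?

8+1+8+9+5+1+4+9+8+1+0+2+1+9+4+4 = 74
7+4 = 11
1+1 = 2

2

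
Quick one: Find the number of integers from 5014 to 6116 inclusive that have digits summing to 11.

The integers in [5014, 6116] that have digits summing to 11: 5015, 5024, 5033, 5042, 5051, 5060, …, 6104, 6113.
35 qualify.

35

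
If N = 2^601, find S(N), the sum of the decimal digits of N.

2^601 = 8299031137761985917024815727382322302024892464484873799991314659381305622825816292799414097894207588576395773222601578364790302150823550615773749668227927374122363606803019047370752
Sum of its 181 digits: 821.

821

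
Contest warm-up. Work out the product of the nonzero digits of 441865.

3840

4×4×1×8×6×5 = 3840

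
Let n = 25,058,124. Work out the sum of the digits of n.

27

2+5+0+5+8+1+2+4 = 27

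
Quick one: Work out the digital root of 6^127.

The digital root of n equals n mod 9 (or 9 when 9 | n), so we need 6^127 mod 9.
6^127 ≡ 0 (mod 9), so the digital root is 9.

9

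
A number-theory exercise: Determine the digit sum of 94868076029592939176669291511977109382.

196

9+4+8+6+8+0+7+6+0+2+9+5+9+2+9+3+9+1+7+6+6+6+9+2+9+1+5+1+1+9+7+7+1+0+9+3+8+2 = 196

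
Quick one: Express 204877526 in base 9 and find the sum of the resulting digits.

204877526 in base 9 is 467455115.
Digit sum: 4+6+7+4+5+5+1+1+5 = 38.

38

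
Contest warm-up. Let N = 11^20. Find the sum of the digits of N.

94

11^20 = 672749994932560009201
Sum of its 21 digits: 94.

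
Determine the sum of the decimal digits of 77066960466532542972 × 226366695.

117

77066960466532542972 × 226366695 = 17445393134504629862517117540
Sum of its 29 digits: 117.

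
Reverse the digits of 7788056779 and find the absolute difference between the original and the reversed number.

Reverse of 7788056779 is 9776508877.
|7788056779 − 9776508877| = 1988452098

1988452098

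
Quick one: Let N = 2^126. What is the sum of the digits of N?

172

2^126 = 85070591730234615865843651857942052864
Sum of its 38 digits: 172.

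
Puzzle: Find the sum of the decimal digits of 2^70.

2^70 = 1180591620717411303424
Sum of its 22 digits: 70.

70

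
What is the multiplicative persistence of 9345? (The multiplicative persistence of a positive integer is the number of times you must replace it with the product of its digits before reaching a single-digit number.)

2

9345 → 540 → 0 (2 steps)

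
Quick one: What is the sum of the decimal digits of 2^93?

2^93 = 9903520314283042199192993792
Sum of its 28 digits: 125.

125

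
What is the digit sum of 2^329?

2^329 = 1093625362391505962186251113558810682676584715446606218212885303204976499599687961611756588511526912
Sum of its 100 digits: 455.

455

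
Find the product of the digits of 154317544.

33600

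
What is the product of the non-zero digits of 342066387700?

3×4×2×6×6×3×8×7×7 = 1016064

1016064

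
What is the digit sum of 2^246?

2^246 = 113078212145816597093331040047546785012958969400039613319782796882727665664
Sum of its 75 digits: 334.

334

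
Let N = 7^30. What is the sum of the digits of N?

7^30 = 22539340290692258087863249
Sum of its 26 digits: 118.

118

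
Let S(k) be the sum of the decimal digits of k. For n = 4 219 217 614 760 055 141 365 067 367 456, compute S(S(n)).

7

First digit sum: 124.
1+2+4 = 7.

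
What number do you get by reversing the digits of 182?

281

Reversing 182 gives 281.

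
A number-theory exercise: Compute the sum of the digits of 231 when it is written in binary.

6

231 in base 2 is 11100111.
Digit sum: 1+1+1+0+0+1+1+1 = 6.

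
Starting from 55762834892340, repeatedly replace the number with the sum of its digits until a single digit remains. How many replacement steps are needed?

3

55762834892340 → 66 → 12 → 3 (3 steps)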